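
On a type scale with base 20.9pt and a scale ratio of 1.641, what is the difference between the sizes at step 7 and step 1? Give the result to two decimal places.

Step 1: 20.9 × 1.641 = 34.2969pt
Step 7: 20.9 × 1.641⁷ = 669.7402pt
Difference: 669.7402 − 34.2969 = 635.4433pt

635.44pt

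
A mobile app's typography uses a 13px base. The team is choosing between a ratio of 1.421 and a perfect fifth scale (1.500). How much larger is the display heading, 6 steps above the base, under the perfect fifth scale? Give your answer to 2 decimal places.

41.05px

At 1.421: 13.0 × 1.421⁶ = 107.0306px
Perfect fifth: 13.0 × 1.500⁶ = 148.0781px
Difference: 148.0781 − 107.0306 = 41.0475px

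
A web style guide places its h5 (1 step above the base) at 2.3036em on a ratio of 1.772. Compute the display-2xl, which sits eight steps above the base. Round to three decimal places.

126.373em

2.3036 × 1.772⁷ = 2.3036 × 54.85876 ≈ 126.373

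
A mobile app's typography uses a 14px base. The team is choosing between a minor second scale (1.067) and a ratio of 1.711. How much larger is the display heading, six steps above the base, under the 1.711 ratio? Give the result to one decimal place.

Minor second: 14.0 × 1.067⁶ = 20.659px
At 1.711: 14.0 × 1.711⁶ = 351.260px
Difference: 351.260 − 20.659 = 330.601px

330.6px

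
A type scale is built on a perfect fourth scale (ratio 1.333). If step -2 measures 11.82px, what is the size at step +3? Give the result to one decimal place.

Moving from step -2 to step +3 is 5 steps up, so multiply by r⁵.
11.82 × 1.333⁵ = 11.82 × 4.20873 ≈ 49.747

49.7px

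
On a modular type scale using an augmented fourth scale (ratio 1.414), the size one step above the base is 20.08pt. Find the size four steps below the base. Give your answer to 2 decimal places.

3.55pt

20.08 ÷ 1.414⁵ = 20.08 ÷ 5.65258 ≈ 3.552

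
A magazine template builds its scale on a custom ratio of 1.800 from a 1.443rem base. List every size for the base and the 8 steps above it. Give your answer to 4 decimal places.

1.4430rem, 2.5974rem, 4.6753rem, 8.4156rem, 15.1480rem, 27.2665rem, 49.0796rem, 88.3434rem, 159.0180rem

Step 0: 1.443rem
Step 1: 1.443 × 1.800 = 2.5974
Step 2: 1.443 × 1.800² = 4.6753
Step 3: 1.443 × 1.800³ = 8.4156
Step 4: 1.443 × 1.800⁴ = 15.1480
Step 5: 1.443 × 1.800⁵ = 27.2665
Step 6: 1.443 × 1.800⁶ = 49.0796
Step 7: 1.443 × 1.800⁷ = 88.3434
Step 8: 1.443 × 1.800⁸ = 159.0180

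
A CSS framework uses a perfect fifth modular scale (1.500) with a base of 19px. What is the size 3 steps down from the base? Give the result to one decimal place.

5.6px

19.0 ÷ 1.500³ = 19.0 ÷ 3.37500 ≈ 5.63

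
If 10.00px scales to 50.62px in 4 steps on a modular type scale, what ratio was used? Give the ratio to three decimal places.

r⁴ = 50.62 / 10.00, so r = (50.62/10.00)^(1/4).
r = 5.0620^(1/4) ≈ 1.5000

1.500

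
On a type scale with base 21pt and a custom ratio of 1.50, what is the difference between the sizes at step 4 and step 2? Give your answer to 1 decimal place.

Step 2: 21.0 × 1.50² = 47.250pt
Step 4: 21.0 × 1.50⁴ = 106.312pt
Difference: 106.312 − 47.250 = 59.062pt

59.1pt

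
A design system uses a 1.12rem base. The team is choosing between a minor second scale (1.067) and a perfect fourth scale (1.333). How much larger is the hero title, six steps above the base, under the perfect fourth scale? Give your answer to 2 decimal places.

4.63rem

Minor second: 1.12 × 1.067⁶ = 1.6527rem
Perfect fourth: 1.12 × 1.333⁶ = 6.2835rem
Difference: 6.2835 − 1.6527 = 4.6308rem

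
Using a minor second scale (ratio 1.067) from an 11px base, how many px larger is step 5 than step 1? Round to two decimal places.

Step 1: 11.0 × 1.067 = 11.7370px
Step 5: 11.0 × 1.067⁵ = 15.2130px
Difference: 15.2130 − 11.7370 = 3.4760px

3.48px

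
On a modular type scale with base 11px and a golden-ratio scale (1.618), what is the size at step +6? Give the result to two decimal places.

11.0 × 1.618⁶ = 11.0 × 17.94201 ≈ 197.36

197.36px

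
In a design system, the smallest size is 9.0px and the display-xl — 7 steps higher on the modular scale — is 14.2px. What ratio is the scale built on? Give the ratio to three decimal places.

1.067

r⁷ = 14.2 / 9.0, so r = (14.2/9.0)^(1/7).
r = 1.5778^(1/7) ≈ 1.0673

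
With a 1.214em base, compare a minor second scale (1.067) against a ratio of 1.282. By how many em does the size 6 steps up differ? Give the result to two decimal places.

3.60em

Minor second: 1.214 × 1.067⁶ = 1.7915em
At 1.282: 1.214 × 1.282⁶ = 5.3895em
Difference: 5.3895 − 1.7915 = 3.5980em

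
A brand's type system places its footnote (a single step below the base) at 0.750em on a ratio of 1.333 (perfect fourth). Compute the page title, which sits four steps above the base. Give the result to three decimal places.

0.750 × 1.333⁵ = 0.750 × 4.20873 ≈ 3.157

3.157em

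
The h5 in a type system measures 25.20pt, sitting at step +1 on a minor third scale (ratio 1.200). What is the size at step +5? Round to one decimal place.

25.20 × 1.200⁴ = 25.20 × 2.07360 ≈ 52.255

52.3pt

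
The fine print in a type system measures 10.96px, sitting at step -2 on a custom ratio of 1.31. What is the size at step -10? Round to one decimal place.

10.96 ÷ 1.31⁸ = 10.96 ÷ 8.67302 ≈ 1.264

1.3px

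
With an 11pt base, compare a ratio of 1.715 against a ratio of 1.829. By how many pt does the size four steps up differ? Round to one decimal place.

At 1.715: 11.0 × 1.715⁴ = 95.159pt
At 1.829: 11.0 × 1.829⁴ = 123.097pt
Difference: 123.097 − 95.159 = 27.938pt

27.9pt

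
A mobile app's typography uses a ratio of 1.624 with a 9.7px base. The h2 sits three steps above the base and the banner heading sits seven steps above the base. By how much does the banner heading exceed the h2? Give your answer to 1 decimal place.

247.4px

Step 3: 9.7 × 1.624³ = 41.546px
Step 7: 9.7 × 1.624⁷ = 288.984px
Difference: 288.984 − 41.546 = 247.438px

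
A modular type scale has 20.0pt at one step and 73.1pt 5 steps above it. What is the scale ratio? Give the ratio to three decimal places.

r⁵ = 73.1 / 20.0, so r = (73.1/20.0)^(1/5).
r = 3.6550^(1/5) ≈ 1.2959

1.296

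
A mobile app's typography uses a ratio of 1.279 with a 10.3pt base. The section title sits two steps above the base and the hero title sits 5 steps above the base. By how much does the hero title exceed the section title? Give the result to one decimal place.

18.4pt

Step 2: 10.3 × 1.279² = 16.849pt
Step 5: 10.3 × 1.279⁵ = 35.253pt
Difference: 35.253 − 16.849 = 18.404pt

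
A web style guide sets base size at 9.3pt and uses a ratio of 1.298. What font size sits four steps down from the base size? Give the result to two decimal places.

3.28pt

A modular type scale is a geometric sequence: sizeₙ = base × rⁿ.
9.3 ÷ 1.298⁴ = 9.3 ÷ 2.83856 ≈ 3.28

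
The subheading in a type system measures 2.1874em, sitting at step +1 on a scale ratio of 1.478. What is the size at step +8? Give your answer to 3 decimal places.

33.702em

Moving from step +1 to step +8 is 7 steps up, so multiply by r⁷.
2.1874 × 1.478⁷ = 2.1874 × 15.40710 ≈ 33.702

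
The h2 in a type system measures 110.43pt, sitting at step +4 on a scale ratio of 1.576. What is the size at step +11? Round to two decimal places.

The gap is 11 − (4) = 7 steps, so the factor is 1.576^7.
110.43 × 1.576⁷ = 110.43 × 24.14869 ≈ 2666.739

2666.74pt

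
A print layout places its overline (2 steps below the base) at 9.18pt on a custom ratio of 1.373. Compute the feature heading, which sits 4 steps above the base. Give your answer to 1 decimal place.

61.5pt

Moving from step -2 to step +4 is 6 steps up, so multiply by r⁶.
9.18 × 1.373⁶ = 9.18 × 6.69920 ≈ 61.499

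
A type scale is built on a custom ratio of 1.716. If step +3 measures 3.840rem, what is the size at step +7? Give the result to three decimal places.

33.297rem

3.840 × 1.716⁴ = 3.840 × 8.67100 ≈ 33.297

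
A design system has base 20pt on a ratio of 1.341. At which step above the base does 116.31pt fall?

1.341ⁿ = 116.31 / 20 = 5.8155
n = ln(5.8155) / ln(1.341) = 1.7605 / 0.2934 ≈ 6.00

6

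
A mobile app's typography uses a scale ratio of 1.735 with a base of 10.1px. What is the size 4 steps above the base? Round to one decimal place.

91.5px

10.1 × 1.735⁴ = 10.1 × 9.06145 ≈ 91.52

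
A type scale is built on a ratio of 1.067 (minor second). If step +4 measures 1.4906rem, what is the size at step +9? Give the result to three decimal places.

1.4906 × 1.067⁵ = 1.4906 × 1.38300 ≈ 2.061

2.061rem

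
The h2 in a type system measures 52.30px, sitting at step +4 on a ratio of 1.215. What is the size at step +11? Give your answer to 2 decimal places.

204.43px

52.30 × 1.215⁷ = 52.30 × 3.90871 ≈ 204.426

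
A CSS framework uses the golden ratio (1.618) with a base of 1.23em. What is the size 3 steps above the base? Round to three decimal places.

1.23 × 1.618³ = 1.23 × 4.23580 ≈ 5.210

5.210em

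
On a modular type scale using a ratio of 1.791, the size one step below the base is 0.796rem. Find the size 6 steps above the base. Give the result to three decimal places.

0.796 × 1.791⁷ = 0.796 × 59.11111 ≈ 47.052

47.052rem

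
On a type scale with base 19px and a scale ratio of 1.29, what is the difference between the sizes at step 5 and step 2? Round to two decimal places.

36.26px

Step 2: 19.0 × 1.29² = 31.6179px
Step 5: 19.0 × 1.29⁵ = 67.8738px
Difference: 67.8738 − 31.6179 = 36.2559px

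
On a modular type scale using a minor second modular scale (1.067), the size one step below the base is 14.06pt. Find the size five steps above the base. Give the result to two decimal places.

20.75pt

14.06 × 1.067⁶ = 14.06 × 1.47566 ≈ 20.748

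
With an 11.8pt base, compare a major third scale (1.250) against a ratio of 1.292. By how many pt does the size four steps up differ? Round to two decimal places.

Major third: 11.8 × 1.250⁴ = 28.8086pt
At 1.292: 11.8 × 1.292⁴ = 32.8800pt
Difference: 32.8800 − 28.8086 = 4.0714pt

4.07pt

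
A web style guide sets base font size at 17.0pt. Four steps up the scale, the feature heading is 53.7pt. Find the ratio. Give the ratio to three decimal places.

The ratio satisfies 17.0 × r⁴ = 53.7, so r = (53.7 / 17.0)^(1/4).
r = 3.1588^(1/4) ≈ 1.3332

1.333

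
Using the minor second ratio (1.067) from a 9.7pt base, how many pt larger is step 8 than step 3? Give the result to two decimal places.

4.51pt

Step 3: 9.7 × 1.067³ = 11.7832pt
Step 8: 9.7 × 1.067⁸ = 16.2962pt
Difference: 16.2962 − 11.7832 = 4.5130pt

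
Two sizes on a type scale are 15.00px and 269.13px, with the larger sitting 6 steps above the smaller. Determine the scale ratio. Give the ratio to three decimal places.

1.618

r⁶ = 269.13 / 15.00, so r = (269.13/15.00)^(1/6).
r = 17.9420^(1/6) ≈ 1.6180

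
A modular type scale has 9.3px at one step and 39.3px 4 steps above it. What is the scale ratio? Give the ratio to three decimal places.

1.434

r⁴ = 39.3 / 9.3, so r = (39.3/9.3)^(1/4).
r = 4.2258^(1/4) ≈ 1.4338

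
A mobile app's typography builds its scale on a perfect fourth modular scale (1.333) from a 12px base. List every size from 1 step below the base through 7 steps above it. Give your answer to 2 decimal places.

Step -1: 12.0 ÷ 1.333 = 9.00
Step 0: 12px
Step 1: 12.0 × 1.333 = 16.00
Step 2: 12.0 × 1.333² = 21.32
Step 3: 12.0 × 1.333³ = 28.42
Step 4: 12.0 × 1.333⁴ = 37.89
Step 5: 12.0 × 1.333⁵ = 50.50
Step 6: 12.0 × 1.333⁶ = 67.32
Step 7: 12.0 × 1.333⁷ = 89.74

9.00px, 12.00px, 16.00px, 21.32px, 28.42px, 37.89px, 50.50px, 67.32px, 89.74px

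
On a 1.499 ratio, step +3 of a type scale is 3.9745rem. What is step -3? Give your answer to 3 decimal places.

0.350rem

The gap is -3 − (3) = -6 steps, so the factor is 1.499^-6.
3.9745 ÷ 1.499⁶ = 3.9745 ÷ 11.34514 ≈ 0.350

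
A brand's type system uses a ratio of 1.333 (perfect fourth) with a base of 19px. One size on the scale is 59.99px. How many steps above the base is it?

1.333ⁿ = 59.99 / 19 = 3.1574
n = ln(3.1574) / ln(1.333) = 1.1497 / 0.2874 ≈ 4.00

4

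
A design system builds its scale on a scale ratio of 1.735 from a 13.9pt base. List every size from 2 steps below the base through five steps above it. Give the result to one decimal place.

4.6pt, 8.0pt, 13.9pt, 24.1pt, 41.8pt, 72.6pt, 126.0pt, 218.5pt

Step -2: 13.9 ÷ 1.735² = 4.6
Step -1: 13.9 ÷ 1.735 = 8.0
Step 0: 13.9pt
Step 1: 13.9 × 1.735 = 24.1
Step 2: 13.9 × 1.735² = 41.8
Step 3: 13.9 × 1.735³ = 72.6
Step 4: 13.9 × 1.735⁴ = 126.0
Step 5: 13.9 × 1.735⁵ = 218.5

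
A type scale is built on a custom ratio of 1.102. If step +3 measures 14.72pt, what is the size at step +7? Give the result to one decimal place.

14.72 × 1.102⁴ = 14.72 × 1.47478 ≈ 21.709

21.7pt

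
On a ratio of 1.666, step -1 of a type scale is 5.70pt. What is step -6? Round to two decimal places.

Moving from step -1 to step -6 is 5 steps down, so divide by r⁵.
5.70 ÷ 1.666⁵ = 5.70 ÷ 12.83438 ≈ 0.444

0.44pt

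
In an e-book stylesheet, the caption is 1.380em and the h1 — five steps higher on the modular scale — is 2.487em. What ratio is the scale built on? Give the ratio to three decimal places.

r⁵ = 2.487 / 1.380, so r = (2.487/1.380)^(1/5).
r = 1.8022^(1/5) ≈ 1.1250

1.125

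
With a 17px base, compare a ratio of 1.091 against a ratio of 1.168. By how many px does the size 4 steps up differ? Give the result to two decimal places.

At 1.091: 17.0 × 1.091⁴ = 24.0851px
At 1.168: 17.0 × 1.168⁴ = 31.6388px
Difference: 31.6388 − 24.0851 = 7.5537px

7.55px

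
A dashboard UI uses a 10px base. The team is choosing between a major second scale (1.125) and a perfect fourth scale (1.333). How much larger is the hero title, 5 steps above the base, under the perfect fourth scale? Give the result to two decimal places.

Major second: 10.0 × 1.125⁵ = 18.0203px
Perfect fourth: 10.0 × 1.333⁵ = 42.0873px
Difference: 42.0873 − 18.0203 = 24.0670px

24.07px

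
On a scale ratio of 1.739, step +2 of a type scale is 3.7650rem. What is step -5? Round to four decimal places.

3.7650 ÷ 1.739⁷ = 3.7650 ÷ 48.09468 ≈ 0.0783

0.0783rem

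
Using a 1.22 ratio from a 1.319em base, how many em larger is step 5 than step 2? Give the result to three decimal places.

Step 2: 1.319 × 1.22² = 1.96320em
Step 5: 1.319 × 1.22⁵ = 3.56487em
Difference: 3.56487 − 1.96320 = 1.60167em

1.602em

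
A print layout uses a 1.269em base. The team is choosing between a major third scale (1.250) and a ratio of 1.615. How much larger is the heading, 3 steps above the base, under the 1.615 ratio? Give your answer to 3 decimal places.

Major third: 1.269 × 1.250³ = 2.47852em
At 1.615: 1.269 × 1.615³ = 5.34539em
Difference: 5.34539 − 2.47852 = 2.86687em

2.867em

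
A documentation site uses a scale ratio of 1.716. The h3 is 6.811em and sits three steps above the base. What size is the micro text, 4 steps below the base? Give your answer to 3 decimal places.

Moving from step +3 to step -4 is 7 steps down, so divide by r⁷.
6.811 ÷ 1.716⁷ = 6.811 ÷ 43.81482 ≈ 0.155

0.155em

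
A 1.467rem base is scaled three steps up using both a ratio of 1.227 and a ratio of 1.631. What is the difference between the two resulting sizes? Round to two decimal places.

At 1.227: 1.467 × 1.227³ = 2.7100rem
At 1.631: 1.467 × 1.631³ = 6.3649rem
Difference: 6.3649 − 2.7100 = 3.6549rem

3.65rem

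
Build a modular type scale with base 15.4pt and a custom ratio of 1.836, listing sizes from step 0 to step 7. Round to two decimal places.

15.40pt, 28.27pt, 51.91pt, 95.31pt, 174.99pt, 321.28pt, 589.87pt, 1083.00pt

Step 0: 15.4pt
Step 1: 15.4 × 1.836 = 28.27
Step 2: 15.4 × 1.836² = 51.91
Step 3: 15.4 × 1.836³ = 95.31
Step 4: 15.4 × 1.836⁴ = 174.99
Step 5: 15.4 × 1.836⁵ = 321.28
Step 6: 15.4 × 1.836⁶ = 589.87
Step 7: 15.4 × 1.836⁷ = 1083.00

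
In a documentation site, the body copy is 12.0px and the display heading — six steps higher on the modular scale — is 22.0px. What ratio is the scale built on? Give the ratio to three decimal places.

r⁶ = 22.0 / 12.0, so r = (22.0/12.0)^(1/6).
r = 1.8333^(1/6) ≈ 1.1063

1.106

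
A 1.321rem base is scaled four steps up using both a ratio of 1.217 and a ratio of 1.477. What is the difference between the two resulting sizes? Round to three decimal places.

3.389rem

At 1.217: 1.321 × 1.217⁴ = 2.89778rem
At 1.477: 1.321 × 1.477⁴ = 6.28673rem
Difference: 6.28673 − 2.89778 = 3.38895rem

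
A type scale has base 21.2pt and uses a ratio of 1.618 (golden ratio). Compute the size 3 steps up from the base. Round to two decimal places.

89.80pt

A modular type scale is a geometric sequence: sizeₙ = base × rⁿ.
21.2 × 1.618³ = 21.2 × 4.23580 ≈ 89.80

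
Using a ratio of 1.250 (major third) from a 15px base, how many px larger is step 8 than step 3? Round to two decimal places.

Step 3: 15.0 × 1.250³ = 29.2969px
Step 8: 15.0 × 1.250⁸ = 89.4070px
Difference: 89.4070 − 29.2969 = 60.1101px

60.11px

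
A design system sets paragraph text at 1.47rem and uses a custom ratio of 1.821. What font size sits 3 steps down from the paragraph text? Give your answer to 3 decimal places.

Each step on a modular scale multiplies by the ratio, so the size n steps from the base is base × ratioⁿ.
1.47 ÷ 1.821³ = 1.47 ÷ 6.03851 ≈ 0.243

0.243rem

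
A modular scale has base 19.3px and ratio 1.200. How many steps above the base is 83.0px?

1.200ⁿ = 83.0 / 19.3 = 4.3005
n = ln(4.3005) / ln(1.200) = 1.4587 / 0.1823 ≈ 8.00

8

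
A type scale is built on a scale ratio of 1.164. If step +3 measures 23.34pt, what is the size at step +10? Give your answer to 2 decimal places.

67.57pt

23.34 × 1.164⁷ = 23.34 × 2.89515 ≈ 67.573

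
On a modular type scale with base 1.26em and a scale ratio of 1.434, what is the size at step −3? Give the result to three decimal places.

0.427em

1.26 ÷ 1.434³ = 1.26 ÷ 2.94881 ≈ 0.427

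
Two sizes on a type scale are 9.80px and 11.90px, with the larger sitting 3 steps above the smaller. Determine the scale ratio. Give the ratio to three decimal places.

1.067

r³ = 11.90 / 9.80, so r = (11.90/9.80)^(1/3).
r = 1.2143^(1/3) ≈ 1.0669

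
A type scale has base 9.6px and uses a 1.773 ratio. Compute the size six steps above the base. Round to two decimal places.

298.21px

A modular type scale is a geometric sequence: sizeₙ = base × rⁿ.
9.6 × 1.773⁶ = 9.6 × 31.06364 ≈ 298.21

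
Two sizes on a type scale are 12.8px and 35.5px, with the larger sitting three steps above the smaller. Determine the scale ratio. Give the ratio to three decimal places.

The ratio satisfies 12.8 × r³ = 35.5, so r = (35.5 / 12.8)^(1/3).
r = 2.7734^(1/3) ≈ 1.4050

1.405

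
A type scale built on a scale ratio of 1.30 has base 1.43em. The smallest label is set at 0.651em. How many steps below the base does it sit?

3

1.30ⁿ = 1.43 / 0.651 = 2.1966
n = ln(2.1966) / ln(1.30) = 0.7869 / 0.2624 ≈ 3.00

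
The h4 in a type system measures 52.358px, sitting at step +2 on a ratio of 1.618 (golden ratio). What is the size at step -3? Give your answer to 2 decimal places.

4.72px

Moving from step +2 to step -3 is 5 steps down, so divide by r⁵.
52.358 ÷ 1.618⁵ = 52.358 ÷ 11.08901 ≈ 4.722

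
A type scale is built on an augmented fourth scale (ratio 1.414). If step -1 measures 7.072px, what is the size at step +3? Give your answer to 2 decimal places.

Moving from step -1 to step +3 is 4 steps up, so multiply by r⁴.
7.072 × 1.414⁴ = 7.072 × 3.99758 ≈ 28.271

28.27px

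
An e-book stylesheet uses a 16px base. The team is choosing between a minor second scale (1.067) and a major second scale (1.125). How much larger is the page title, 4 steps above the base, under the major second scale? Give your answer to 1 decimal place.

4.9px

Minor second: 16.0 × 1.067⁴ = 20.739px
Major second: 16.0 × 1.125⁴ = 25.629px
Difference: 25.629 − 20.739 = 4.890px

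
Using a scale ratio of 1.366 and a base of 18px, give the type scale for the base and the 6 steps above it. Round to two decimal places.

Step 0: 18px
Step 1: 18.0 × 1.366 = 24.59
Step 2: 18.0 × 1.366² = 33.59
Step 3: 18.0 × 1.366³ = 45.88
Step 4: 18.0 × 1.366⁴ = 62.67
Step 5: 18.0 × 1.366⁵ = 85.61
Step 6: 18.0 × 1.366⁶ = 116.94

18.00px, 24.59px, 33.59px, 45.88px, 62.67px, 85.61px, 116.94px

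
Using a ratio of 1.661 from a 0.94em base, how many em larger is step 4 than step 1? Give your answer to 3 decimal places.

Step 1: 0.94 × 1.661 = 1.56134em
Step 4: 0.94 × 1.661⁴ = 7.15495em
Difference: 7.15495 − 1.56134 = 5.59361em

5.594em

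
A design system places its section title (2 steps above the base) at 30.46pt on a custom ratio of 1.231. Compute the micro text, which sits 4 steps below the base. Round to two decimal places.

The gap is -4 − (2) = -6 steps, so the factor is 1.231^-6.
30.46 ÷ 1.231⁶ = 30.46 ÷ 3.47975 ≈ 8.753

8.75pt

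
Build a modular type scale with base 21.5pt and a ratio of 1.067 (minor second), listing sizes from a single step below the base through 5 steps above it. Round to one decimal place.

20.1pt, 21.5pt, 22.9pt, 24.5pt, 26.1pt, 27.9pt, 29.7pt

Step -1: 21.5 ÷ 1.067 = 20.1
Step 0: 21.5pt
Step 1: 21.5 × 1.067 = 22.9
Step 2: 21.5 × 1.067² = 24.5
Step 3: 21.5 × 1.067³ = 26.1
Step 4: 21.5 × 1.067⁴ = 27.9
Step 5: 21.5 × 1.067⁵ = 29.7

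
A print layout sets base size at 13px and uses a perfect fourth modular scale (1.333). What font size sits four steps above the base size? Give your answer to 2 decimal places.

41.05px

Every step multiplies by the scale ratio.
13.0 × 1.333⁴ = 13.0 × 3.15733 ≈ 41.05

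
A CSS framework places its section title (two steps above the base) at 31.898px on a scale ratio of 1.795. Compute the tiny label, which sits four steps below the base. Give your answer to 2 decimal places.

0.95px

Moving from step +2 to step -4 is 6 steps down, so divide by r⁶.
31.898 ÷ 1.795⁶ = 31.898 ÷ 33.44928 ≈ 0.954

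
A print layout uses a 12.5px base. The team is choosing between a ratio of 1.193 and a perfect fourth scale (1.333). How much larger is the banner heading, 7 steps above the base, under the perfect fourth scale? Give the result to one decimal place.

At 1.193: 12.5 × 1.193⁷ = 42.993px
Perfect fourth: 12.5 × 1.333⁷ = 93.481px
Difference: 93.481 − 42.993 = 50.488px

50.5px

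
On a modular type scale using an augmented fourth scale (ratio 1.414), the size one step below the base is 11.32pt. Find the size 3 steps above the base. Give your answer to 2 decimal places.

45.25pt

Moving from step -1 to step +3 is 4 steps up, so multiply by r⁴.
11.32 × 1.414⁴ = 11.32 × 3.99758 ≈ 45.253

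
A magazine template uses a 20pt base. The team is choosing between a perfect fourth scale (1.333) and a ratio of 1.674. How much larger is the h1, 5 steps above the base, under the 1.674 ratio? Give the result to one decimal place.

Perfect fourth: 20.0 × 1.333⁵ = 84.175pt
At 1.674: 20.0 × 1.674⁵ = 262.910pt
Difference: 262.910 − 84.175 = 178.735pt

178.7pt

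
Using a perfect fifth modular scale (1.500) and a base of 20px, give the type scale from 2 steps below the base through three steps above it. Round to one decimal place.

8.9px, 13.3px, 20.0px, 30.0px, 45.0px, 67.5px

Step -2: 20.0 ÷ 1.500² = 8.9
Step -1: 20.0 ÷ 1.500 = 13.3
Step 0: 20px
Step 1: 20.0 × 1.500 = 30.0
Step 2: 20.0 × 1.500² = 45.0
Step 3: 20.0 × 1.500³ = 67.5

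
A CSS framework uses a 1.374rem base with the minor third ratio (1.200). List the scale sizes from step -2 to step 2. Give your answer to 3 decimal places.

0.954rem, 1.145rem, 1.374rem, 1.649rem, 1.979rem

Step -2: 1.374 ÷ 1.200² = 0.954
Step -1: 1.374 ÷ 1.200 = 1.145
Step 0: 1.374rem
Step 1: 1.374 × 1.200 = 1.649
Step 2: 1.374 × 1.200² = 1.979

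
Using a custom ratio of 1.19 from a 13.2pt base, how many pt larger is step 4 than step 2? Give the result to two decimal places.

Step 2: 13.2 × 1.19² = 18.6925pt
Step 4: 13.2 × 1.19⁴ = 26.4705pt
Difference: 26.4705 − 18.6925 = 7.7780pt

7.78pt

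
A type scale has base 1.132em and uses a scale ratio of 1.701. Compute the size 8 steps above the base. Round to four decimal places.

79.3379em

Every step multiplies by the scale ratio.
1.132 × 1.701⁸ = 1.132 × 70.08652 ≈ 79.3379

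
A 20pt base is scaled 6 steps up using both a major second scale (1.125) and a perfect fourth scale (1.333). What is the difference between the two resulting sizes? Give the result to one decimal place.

71.7pt

Major second: 20.0 × 1.125⁶ = 40.546pt
Perfect fourth: 20.0 × 1.333⁶ = 112.205pt
Difference: 112.205 − 40.546 = 71.659pt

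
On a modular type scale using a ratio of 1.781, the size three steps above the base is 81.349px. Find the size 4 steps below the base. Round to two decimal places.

1.43px

81.349 ÷ 1.781⁷ = 81.349 ÷ 56.83913 ≈ 1.431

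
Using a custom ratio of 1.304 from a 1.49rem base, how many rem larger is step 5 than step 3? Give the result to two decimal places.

2.31rem

Step 3: 1.49 × 1.304³ = 3.3038rem
Step 5: 1.49 × 1.304⁵ = 5.6179rem
Difference: 5.6179 − 3.3038 = 2.3141rem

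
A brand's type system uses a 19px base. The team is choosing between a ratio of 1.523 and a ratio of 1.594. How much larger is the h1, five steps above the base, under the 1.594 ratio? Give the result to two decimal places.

39.83px

At 1.523: 19.0 × 1.523⁵ = 155.6873px
At 1.594: 19.0 × 1.594⁵ = 195.5218px
Difference: 195.5218 − 155.6873 = 39.8345px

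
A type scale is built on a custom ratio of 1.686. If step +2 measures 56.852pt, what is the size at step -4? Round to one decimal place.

2.5pt

56.852 ÷ 1.686⁶ = 56.852 ÷ 22.96918 ≈ 2.475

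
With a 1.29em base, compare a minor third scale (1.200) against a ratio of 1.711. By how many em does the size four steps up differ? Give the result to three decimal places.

8.381em

Minor third: 1.29 × 1.200⁴ = 2.67494em
At 1.711: 1.29 × 1.711⁴ = 11.05579em
Difference: 11.05579 − 2.67494 = 8.38085em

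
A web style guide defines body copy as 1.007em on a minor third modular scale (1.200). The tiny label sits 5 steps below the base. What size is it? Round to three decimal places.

0.405em

A modular type scale is a geometric sequence: sizeₙ = base × rⁿ.
1.007 ÷ 1.200⁵ = 1.007 ÷ 2.48832 ≈ 0.405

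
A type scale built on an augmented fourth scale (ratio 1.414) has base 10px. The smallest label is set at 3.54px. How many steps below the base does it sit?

3

1.414ⁿ = 10 / 3.54 = 2.8249
n = ln(2.8249) / ln(1.414) = 1.0385 / 0.3464 ≈ 3.00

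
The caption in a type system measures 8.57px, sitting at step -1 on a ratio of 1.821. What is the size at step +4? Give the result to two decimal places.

8.57 × 1.821⁵ = 8.57 × 20.02395 ≈ 171.605

171.61px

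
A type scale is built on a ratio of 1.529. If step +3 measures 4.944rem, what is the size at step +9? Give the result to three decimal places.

The gap is 9 − (3) = 6 steps, so the factor is 1.529^6.
4.944 × 1.529⁶ = 4.944 × 12.77747 ≈ 63.172

63.172rem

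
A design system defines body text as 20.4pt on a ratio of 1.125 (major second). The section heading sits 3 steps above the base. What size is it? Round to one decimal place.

29.0pt

Each step on a modular scale multiplies by the ratio, so the size n steps from the base is base × ratioⁿ.
20.4 × 1.125³ = 20.4 × 1.42383 ≈ 29.05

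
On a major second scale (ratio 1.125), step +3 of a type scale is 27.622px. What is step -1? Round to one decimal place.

27.622 ÷ 1.125⁴ = 27.622 ÷ 1.60181 ≈ 17.244

17.2px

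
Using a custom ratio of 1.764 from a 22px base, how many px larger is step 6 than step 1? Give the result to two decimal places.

Step 1: 22.0 × 1.764 = 38.8080px
Step 6: 22.0 × 1.764⁶ = 662.8483px
Difference: 662.8483 − 38.8080 = 624.0403px

624.04px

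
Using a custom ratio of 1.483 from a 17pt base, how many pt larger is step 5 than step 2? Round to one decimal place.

84.6pt

Step 2: 17.0 × 1.483² = 37.388pt
Step 5: 17.0 × 1.483⁵ = 121.942pt
Difference: 121.942 − 37.388 = 84.554pt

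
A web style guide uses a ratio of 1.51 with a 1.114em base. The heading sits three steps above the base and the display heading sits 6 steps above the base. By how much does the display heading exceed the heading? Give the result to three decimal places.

Step 3: 1.114 × 1.51³ = 3.83545em
Step 6: 1.114 × 1.51⁶ = 13.20526em
Difference: 13.20526 − 3.83545 = 9.36981em

9.370em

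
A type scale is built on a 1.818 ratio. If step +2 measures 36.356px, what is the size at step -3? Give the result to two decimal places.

1.83px

The gap is -3 − (2) = -5 steps, so the factor is 1.818^-5.
36.356 ÷ 1.818⁵ = 36.356 ÷ 19.85955 ≈ 1.831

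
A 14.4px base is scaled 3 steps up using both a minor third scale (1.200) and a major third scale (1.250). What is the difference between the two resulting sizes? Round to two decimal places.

Minor third: 14.4 × 1.200³ = 24.8832px
Major third: 14.4 × 1.250³ = 28.1250px
Difference: 28.1250 − 24.8832 = 3.2418px

3.24px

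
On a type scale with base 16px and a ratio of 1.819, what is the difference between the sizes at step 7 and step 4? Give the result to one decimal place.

Step 4: 16.0 × 1.819⁴ = 175.166px
Step 7: 16.0 × 1.819⁷ = 1054.263px
Difference: 1054.263 − 175.166 = 879.097px

879.1px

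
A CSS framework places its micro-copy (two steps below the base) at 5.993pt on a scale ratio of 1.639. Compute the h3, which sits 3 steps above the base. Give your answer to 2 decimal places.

70.88pt

5.993 × 1.639⁵ = 5.993 × 11.82755 ≈ 70.883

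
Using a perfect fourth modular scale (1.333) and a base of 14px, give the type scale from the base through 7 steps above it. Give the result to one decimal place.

Step 0: 14px
Step 1: 14.0 × 1.333 = 18.7
Step 2: 14.0 × 1.333² = 24.9
Step 3: 14.0 × 1.333³ = 33.2
Step 4: 14.0 × 1.333⁴ = 44.2
Step 5: 14.0 × 1.333⁵ = 58.9
Step 6: 14.0 × 1.333⁶ = 78.5
Step 7: 14.0 × 1.333⁷ = 104.7

14.0px, 18.7px, 24.9px, 33.2px, 44.2px, 58.9px, 78.5px, 104.7px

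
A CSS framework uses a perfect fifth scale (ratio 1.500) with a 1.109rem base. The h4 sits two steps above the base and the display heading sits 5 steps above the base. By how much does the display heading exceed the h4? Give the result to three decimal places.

5.926rem

Step 2: 1.109 × 1.500² = 2.49525rem
Step 5: 1.109 × 1.500⁵ = 8.42147rem
Difference: 8.42147 − 2.49525 = 5.92622rem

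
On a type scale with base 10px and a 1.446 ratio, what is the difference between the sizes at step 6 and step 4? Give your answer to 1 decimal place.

Step 4: 10.0 × 1.446⁴ = 43.719px
Step 6: 10.0 × 1.446⁶ = 91.413px
Difference: 91.413 − 43.719 = 47.694px

47.7px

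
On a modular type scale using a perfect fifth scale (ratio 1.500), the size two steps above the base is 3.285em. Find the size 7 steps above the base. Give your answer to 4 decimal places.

3.285 × 1.500⁵ = 3.285 × 7.59375 ≈ 24.9455

24.9455em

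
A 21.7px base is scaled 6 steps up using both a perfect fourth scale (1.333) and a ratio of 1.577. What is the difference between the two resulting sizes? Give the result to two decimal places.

212.03px

Perfect fourth: 21.7 × 1.333⁶ = 121.7421px
At 1.577: 21.7 × 1.577⁶ = 333.7720px
Difference: 333.7720 − 121.7421 = 212.0299px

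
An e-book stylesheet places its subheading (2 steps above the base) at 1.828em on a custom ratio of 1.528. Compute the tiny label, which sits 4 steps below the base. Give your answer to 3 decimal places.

0.144em

Moving from step +2 to step -4 is 6 steps down, so divide by r⁶.
1.828 ÷ 1.528⁶ = 1.828 ÷ 12.72741 ≈ 0.144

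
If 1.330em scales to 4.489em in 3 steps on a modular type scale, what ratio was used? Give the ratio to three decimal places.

r³ = 4.489 / 1.330, so r = (4.489/1.330)^(1/3).
r = 3.3752^(1/3) ≈ 1.5000

1.500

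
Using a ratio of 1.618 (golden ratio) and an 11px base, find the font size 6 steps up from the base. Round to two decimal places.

197.36px

11.0 × 1.618⁶ = 11.0 × 17.94201 ≈ 197.36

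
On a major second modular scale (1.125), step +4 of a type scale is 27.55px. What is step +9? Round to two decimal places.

Moving from step +4 to step +9 is 5 steps up, so multiply by r⁵.
27.55 × 1.125⁵ = 27.55 × 1.80203 ≈ 49.646

49.65px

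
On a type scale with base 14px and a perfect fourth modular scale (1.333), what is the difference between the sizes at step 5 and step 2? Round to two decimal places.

Step 2: 14.0 × 1.333² = 24.8764px
Step 5: 14.0 × 1.333⁵ = 58.9222px
Difference: 58.9222 − 24.8764 = 34.0458px

34.05px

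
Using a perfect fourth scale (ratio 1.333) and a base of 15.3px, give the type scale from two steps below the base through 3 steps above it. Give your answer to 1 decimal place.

Step -2: 15.3 ÷ 1.333² = 8.6
Step -1: 15.3 ÷ 1.333 = 11.5
Step 0: 15.3px
Step 1: 15.3 × 1.333 = 20.4
Step 2: 15.3 × 1.333² = 27.2
Step 3: 15.3 × 1.333³ = 36.2

8.6px, 11.5px, 15.3px, 20.4px, 27.2px, 36.2px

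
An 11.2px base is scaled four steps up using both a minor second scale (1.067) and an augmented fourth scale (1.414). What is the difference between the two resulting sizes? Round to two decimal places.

30.26px

Minor second: 11.2 × 1.067⁴ = 14.5170px
Augmented fourth: 11.2 × 1.414⁴ = 44.7729px
Difference: 44.7729 − 14.5170 = 30.2559px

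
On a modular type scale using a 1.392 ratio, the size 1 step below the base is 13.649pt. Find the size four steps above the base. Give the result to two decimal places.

13.649 × 1.392⁵ = 13.649 × 5.22632 ≈ 71.334

71.33pt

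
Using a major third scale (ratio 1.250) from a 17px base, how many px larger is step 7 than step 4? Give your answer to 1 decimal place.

Step 4: 17.0 × 1.250⁴ = 41.504px
Step 7: 17.0 × 1.250⁷ = 81.062px
Difference: 81.062 − 41.504 = 39.558px

39.6px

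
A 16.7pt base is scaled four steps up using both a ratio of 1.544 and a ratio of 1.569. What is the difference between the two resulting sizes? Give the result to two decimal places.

At 1.544: 16.7 × 1.544⁴ = 94.9086pt
At 1.569: 16.7 × 1.569⁴ = 101.2065pt
Difference: 101.2065 − 94.9086 = 6.2979pt

6.30pt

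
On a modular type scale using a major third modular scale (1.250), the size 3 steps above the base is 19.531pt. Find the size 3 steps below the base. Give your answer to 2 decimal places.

The gap is -3 − (3) = -6 steps, so the factor is 1.250^-6.
19.531 ÷ 1.250⁶ = 19.531 ÷ 3.81470 ≈ 5.120

5.12pt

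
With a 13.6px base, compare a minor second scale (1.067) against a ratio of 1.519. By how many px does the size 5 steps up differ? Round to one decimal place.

Minor second: 13.6 × 1.067⁵ = 18.809px
At 1.519: 13.6 × 1.519⁵ = 109.984px
Difference: 109.984 − 18.809 = 91.175px

91.2px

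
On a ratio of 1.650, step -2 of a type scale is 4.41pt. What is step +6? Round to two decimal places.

242.28pt

The gap is 6 − (-2) = 8 steps, so the factor is 1.650^8.
4.41 × 1.650⁸ = 4.41 × 54.93784 ≈ 242.276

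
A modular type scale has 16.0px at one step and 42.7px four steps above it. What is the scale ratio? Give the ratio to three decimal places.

The ratio satisfies 16.0 × r⁴ = 42.7, so r = (42.7 / 16.0)^(1/4).
r = 2.6688^(1/4) ≈ 1.2781

1.278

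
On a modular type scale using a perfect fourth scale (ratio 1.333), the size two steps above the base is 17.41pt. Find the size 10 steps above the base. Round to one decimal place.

173.6pt

The gap is 10 − (2) = 8 steps, so the factor is 1.333^8.
17.41 × 1.333⁸ = 17.41 × 9.96876 ≈ 173.556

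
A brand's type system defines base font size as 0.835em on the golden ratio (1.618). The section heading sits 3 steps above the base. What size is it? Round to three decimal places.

Each step on a modular scale multiplies by the ratio, so the size n steps from the base is base × ratioⁿ.
0.835 × 1.618³ = 0.835 × 4.23580 ≈ 3.537

3.537em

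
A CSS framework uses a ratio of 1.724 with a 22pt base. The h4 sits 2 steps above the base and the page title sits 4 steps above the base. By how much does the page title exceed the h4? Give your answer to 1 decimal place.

Step 2: 22.0 × 1.724² = 65.388pt
Step 4: 22.0 × 1.724⁴ = 194.344pt
Difference: 194.344 − 65.388 = 128.956pt

129.0pt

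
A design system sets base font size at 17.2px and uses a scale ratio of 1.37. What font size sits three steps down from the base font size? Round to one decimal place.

6.7px

A modular type scale is a geometric sequence: sizeₙ = base × rⁿ.
17.2 ÷ 1.37³ = 17.2 ÷ 2.57135 ≈ 6.69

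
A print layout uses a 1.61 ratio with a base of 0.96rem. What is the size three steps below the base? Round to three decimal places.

0.230rem

0.96 ÷ 1.61³ = 0.96 ÷ 4.17328 ≈ 0.230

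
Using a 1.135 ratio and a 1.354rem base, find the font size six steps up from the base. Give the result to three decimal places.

1.354 × 1.135⁶ = 1.354 × 2.13784 ≈ 2.895

2.895rem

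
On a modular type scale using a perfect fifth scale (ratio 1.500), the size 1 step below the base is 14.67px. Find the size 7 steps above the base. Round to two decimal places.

14.67 × 1.500⁸ = 14.67 × 25.62891 ≈ 375.976

375.98px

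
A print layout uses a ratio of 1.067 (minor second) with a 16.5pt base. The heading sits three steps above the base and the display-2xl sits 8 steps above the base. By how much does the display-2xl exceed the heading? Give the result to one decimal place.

7.7pt

Step 3: 16.5 × 1.067³ = 20.044pt
Step 8: 16.5 × 1.067⁸ = 27.720pt
Difference: 27.720 − 20.044 = 7.676pt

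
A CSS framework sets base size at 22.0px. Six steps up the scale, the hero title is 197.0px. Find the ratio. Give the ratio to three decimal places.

r⁶ = 197.0 / 22.0, so r = (197.0/22.0)^(1/6).
r = 8.9545^(1/6) ≈ 1.4410

1.441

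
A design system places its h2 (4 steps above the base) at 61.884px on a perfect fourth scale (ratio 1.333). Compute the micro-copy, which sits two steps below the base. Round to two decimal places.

61.884 ÷ 1.333⁶ = 61.884 ÷ 5.61023 ≈ 11.031

11.03px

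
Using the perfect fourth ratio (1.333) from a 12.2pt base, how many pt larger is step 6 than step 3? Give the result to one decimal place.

Step 3: 12.2 × 1.333³ = 28.897pt
Step 6: 12.2 × 1.333⁶ = 68.445pt
Difference: 68.445 − 28.897 = 39.548pt

39.5pt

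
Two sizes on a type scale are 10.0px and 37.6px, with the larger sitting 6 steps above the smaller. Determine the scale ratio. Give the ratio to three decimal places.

1.247

The ratio satisfies 10.0 × r⁶ = 37.6, so r = (37.6 / 10.0)^(1/6).
r = 3.7600^(1/6) ≈ 1.2470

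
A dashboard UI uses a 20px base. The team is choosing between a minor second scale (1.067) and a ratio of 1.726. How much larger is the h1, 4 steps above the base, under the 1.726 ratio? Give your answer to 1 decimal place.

Minor second: 20.0 × 1.067⁴ = 25.923px
At 1.726: 20.0 × 1.726⁴ = 177.498px
Difference: 177.498 − 25.923 = 151.575px

151.6px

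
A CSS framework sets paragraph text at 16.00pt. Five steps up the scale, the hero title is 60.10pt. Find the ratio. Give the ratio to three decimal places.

r⁵ = 60.10 / 16.00, so r = (60.10/16.00)^(1/5).
r = 3.7563^(1/5) ≈ 1.3030

1.303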